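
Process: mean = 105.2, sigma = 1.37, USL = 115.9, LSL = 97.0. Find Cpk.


Cpu = (USL - mean) / (3*sigma) = (115.9 - 105.2) / (3*1.37) = 2.6034
Cpl = (mean - LSL) / (3*sigma) = (105.2 - 97.0) / (3*1.37) = 1.9951
Cpk = min(Cpu, Cpl) = 1.9951

1.9951


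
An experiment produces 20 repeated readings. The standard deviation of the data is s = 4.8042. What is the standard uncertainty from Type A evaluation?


u_A = s / sqrt(n)
u_A = 4.8042 / sqrt(20)
u_A = 4.8042 / 4.472136
u_A = 1.0743

1.0743


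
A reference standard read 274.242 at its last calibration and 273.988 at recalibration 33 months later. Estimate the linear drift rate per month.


rate = (v2 - v1) / months
= (273.988 - 274.242) / 33
= -0.2540 / 33
= -0.0077

-0.0077


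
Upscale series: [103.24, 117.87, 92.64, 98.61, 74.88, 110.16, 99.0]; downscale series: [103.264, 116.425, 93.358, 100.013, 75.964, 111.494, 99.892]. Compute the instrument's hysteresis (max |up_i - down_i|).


|103.24 - 103.264| = 0.0240
|117.87 - 116.425| = 1.4450
|92.64 - 93.358| = 0.7180
|98.61 - 100.013| = 1.4030
|74.88 - 75.964| = 1.0840
|110.16 - 111.494| = 1.3340
|99.0 - 99.892| = 0.8920
hysteresis = max(diffs) = 1.4450

1.4450


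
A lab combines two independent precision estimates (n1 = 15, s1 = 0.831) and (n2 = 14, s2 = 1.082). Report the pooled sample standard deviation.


s_p = sqrt(((n1-1)*s1^2 + (n2-1)*s2^2) / (n1+n2-2))
numerator = (15-1)*0.831^2 + (14-1)*1.082^2 = 9.667854 + 15.219412 = 24.887266
denominator = 15 + 14 - 2 = 27
s_p^2 = 24.887266 / 27 = 0.92175059
s_p = sqrt(0.92175059) = 0.9601

0.9601


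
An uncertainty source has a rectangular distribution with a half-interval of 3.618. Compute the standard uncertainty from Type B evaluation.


u_B = half_width / sqrt(3)
u_B = 3.618 / 1.7320508
u_B = 2.0889

2.0889


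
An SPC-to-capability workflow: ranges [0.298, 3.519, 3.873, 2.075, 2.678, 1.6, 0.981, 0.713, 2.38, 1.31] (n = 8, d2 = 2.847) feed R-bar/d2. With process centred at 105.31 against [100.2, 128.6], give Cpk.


R_bar = (0.298 + 3.519 + 3.873 + 2.075 + 2.678 + 1.6 + 0.981 + 0.713 + 2.38 + 1.31) / 10 = 1.9427
sigma = R_bar / d2 = 1.9427 / 2.847 = 0.6823674
Cp = (USL - LSL)/(6*sigma) = (128.6 - 100.2)/(6*0.6823674) = 6.9366
Cpu = (128.6 - 105.31)/(3*0.6823674) = 11.3771
Cpl = (105.31 - 100.2)/(3*0.6823674) = 2.4962
Cpk = min(Cpu, Cpl) = 2.4962

2.4962


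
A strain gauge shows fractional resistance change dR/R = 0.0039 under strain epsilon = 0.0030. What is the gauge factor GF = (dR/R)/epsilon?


GF = (dR/R) / epsilon
= 0.0039 / 0.0030
= 1.3000

1.3000


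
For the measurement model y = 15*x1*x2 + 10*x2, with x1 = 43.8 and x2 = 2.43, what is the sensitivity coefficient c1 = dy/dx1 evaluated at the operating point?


y = 15*x1*x2 + 10*x2
dy/dx1 = 15*x2
Evaluate at x2 = 2.43: c1 = 15 * 2.43
c1 = 36.4500

36.4500


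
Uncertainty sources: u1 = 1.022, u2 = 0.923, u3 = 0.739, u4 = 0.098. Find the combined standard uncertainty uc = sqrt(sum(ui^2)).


uc = sqrt(1.022^2 + 0.923^2 + 0.739^2 + 0.098^2)
uc = sqrt(2.452138)
uc = 1.5659

1.5659


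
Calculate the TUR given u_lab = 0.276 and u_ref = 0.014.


TUR = u_lab / u_ref
= 0.276 / 0.014
= 19.7143

19.7143


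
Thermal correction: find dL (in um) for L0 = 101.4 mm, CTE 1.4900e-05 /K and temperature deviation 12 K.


dL = L * alpha * dT
= 101.4 * 1.4900e-05 * 12
= 0.0181303 mm
dL_um = 0.0181303 * 1000 = 18.1303 um

18.1303


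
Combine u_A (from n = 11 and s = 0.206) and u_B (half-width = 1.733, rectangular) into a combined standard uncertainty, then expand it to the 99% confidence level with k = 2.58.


u_A = s / sqrt(n) = 0.206 / sqrt(11) = 0.062111337
u_B = half_width / sqrt(3) = 1.733 / sqrt(3) = 1.000548
uc = sqrt(u_A^2 + u_B^2) = sqrt(0.062111337^2 + 1.000548^2) = 1.002474
U = k * uc = 2.58 * 1.002474
U = 2.5864

2.5864


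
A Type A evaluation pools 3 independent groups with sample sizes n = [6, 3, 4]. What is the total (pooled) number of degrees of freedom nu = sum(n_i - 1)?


nu = sum_i (n_i - 1)
nu = ((6 - 1) + (3 - 1) + (4 - 1))
nu = 5 + 2 + 3
nu = 10

10


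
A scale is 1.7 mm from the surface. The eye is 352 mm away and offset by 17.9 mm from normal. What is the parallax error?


error = h * offset / d
= 1.7 * 17.9 / 352
= 0.0864

0.0864


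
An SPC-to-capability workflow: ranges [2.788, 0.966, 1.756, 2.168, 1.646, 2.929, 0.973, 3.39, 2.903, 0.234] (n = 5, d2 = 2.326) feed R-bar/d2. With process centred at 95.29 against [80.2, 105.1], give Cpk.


R_bar = (2.788 + 0.966 + 1.756 + 2.168 + 1.646 + 2.929 + 0.973 + 3.39 + 2.903 + 0.234) / 10 = 1.9753
sigma = R_bar / d2 = 1.9753 / 2.326 = 0.84922614
Cp = (USL - LSL)/(6*sigma) = (105.1 - 80.2)/(6*0.84922614) = 4.8868
Cpu = (105.1 - 95.29)/(3*0.84922614) = 3.8506
Cpl = (95.29 - 80.2)/(3*0.84922614) = 5.9230
Cpk = min(Cpu, Cpl) = 3.8506

3.8506


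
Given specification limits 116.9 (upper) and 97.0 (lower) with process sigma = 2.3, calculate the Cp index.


Cp = (USL - LSL) / (6 * sigma)
= (116.9 - 97.0) / (6 * 2.3)
= 19.9000 / 13.8000
= 1.4420

1.4420


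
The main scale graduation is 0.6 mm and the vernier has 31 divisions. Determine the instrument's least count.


LC = MSD / n_div
= 0.6 / 31
= 0.0194

0.0194


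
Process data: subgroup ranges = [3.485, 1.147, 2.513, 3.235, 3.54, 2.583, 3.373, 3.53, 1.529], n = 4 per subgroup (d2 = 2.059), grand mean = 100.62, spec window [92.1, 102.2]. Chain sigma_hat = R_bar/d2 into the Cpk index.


R_bar = (3.485 + 1.147 + 2.513 + 3.235 + 3.54 + 2.583 + 3.373 + 3.53 + 1.529) / 9 = 2.7705556
sigma = R_bar / d2 = 2.7705556 / 2.059 = 1.3455831
Cp = (USL - LSL)/(6*sigma) = (102.2 - 92.1)/(6*1.3455831) = 1.2510
Cpu = (102.2 - 100.62)/(3*1.3455831) = 0.3914
Cpl = (100.62 - 92.1)/(3*1.3455831) = 2.1106
Cpk = min(Cpu, Cpl) = 0.3914

0.3914


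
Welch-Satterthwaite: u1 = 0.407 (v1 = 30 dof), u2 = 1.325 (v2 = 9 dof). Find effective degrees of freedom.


uc = sqrt(u1^2 + u2^2) = sqrt(0.407^2 + 1.325^2) = 1.3861003
v_eff = uc^4 / (u1^4/v1 + u2^4/v2)
= 1.3861003^4 / (0.407^4/30 + 1.325^4/9)
= 3.6912939 / 0.34338345
v_eff = 10.7498

10.7498


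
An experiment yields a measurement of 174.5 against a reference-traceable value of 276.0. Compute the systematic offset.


Systematic error = measured - true
= 174.5 - 276.0
= -101.5000

-101.5000


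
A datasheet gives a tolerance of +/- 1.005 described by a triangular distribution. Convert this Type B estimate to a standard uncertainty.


u_B = half_width / sqrt(6)
u_B = 1.005 / 2.4494897
u_B = 0.4103

0.4103


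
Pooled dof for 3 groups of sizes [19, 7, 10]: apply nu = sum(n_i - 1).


nu = sum_i (n_i - 1)
nu = ((19 - 1) + (7 - 1) + (10 - 1))
nu = 18 + 6 + 9
nu = 33

33


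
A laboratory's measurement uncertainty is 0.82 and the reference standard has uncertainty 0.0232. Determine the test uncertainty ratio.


TUR = u_lab / u_ref
= 0.82 / 0.0232
= 35.3448

35.3448


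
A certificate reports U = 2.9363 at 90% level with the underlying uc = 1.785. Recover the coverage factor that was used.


k = U / uc
k = 2.9363 / 1.785
k = 1.645

1.645


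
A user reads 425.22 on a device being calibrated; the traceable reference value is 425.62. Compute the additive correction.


Correction = standard - reading
= 425.62 - 425.22
= 0.4000

0.4000


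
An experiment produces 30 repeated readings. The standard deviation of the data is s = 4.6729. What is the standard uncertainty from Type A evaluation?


u_A = s / sqrt(n)
u_A = 4.6729 / sqrt(30)
u_A = 4.6729 / 5.4772256
u_A = 0.8532

0.8532


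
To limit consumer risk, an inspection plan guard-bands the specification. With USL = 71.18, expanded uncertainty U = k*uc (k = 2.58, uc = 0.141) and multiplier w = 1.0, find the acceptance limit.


U = k * uc = 2.58 * 0.141 = 0.36378
guard band g = w * U = 1.0 * 0.36378 = 0.36378
AL = USL - g = 71.18 - 0.36378
AL = 70.8162

70.8162


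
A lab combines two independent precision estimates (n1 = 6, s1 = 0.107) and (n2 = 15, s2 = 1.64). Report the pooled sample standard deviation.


s_p = sqrt(((n1-1)*s1^2 + (n2-1)*s2^2) / (n1+n2-2))
numerator = (6-1)*0.107^2 + (15-1)*1.64^2 = 0.057245 + 37.6544 = 37.711645
denominator = 6 + 15 - 2 = 19
s_p^2 = 37.711645 / 19 = 1.9848234
s_p = sqrt(1.9848234) = 1.4088

1.4088


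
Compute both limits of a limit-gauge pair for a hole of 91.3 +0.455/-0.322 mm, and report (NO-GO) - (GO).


GO = nominal - lower_tol (smallest hole = maximum material condition)
GO = 91.3 - 0.322 = 90.978
NO-GO = nominal + upper_tol (largest hole = least material condition)
NO-GO = 91.3 + 0.455 = 91.755
spread = NO-GO - GO = 91.755 - 90.978 = 0.7770

0.7770


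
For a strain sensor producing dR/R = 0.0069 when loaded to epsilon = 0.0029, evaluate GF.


GF = (dR/R) / epsilon
= 0.0069 / 0.0029
= 2.3793

2.3793


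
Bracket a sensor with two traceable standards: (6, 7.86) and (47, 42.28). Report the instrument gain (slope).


slope = (y2 - y1) / (x2 - x1)
= (42.28 - 7.86) / (47 - 6)
= 34.4200 / 41
= 0.8395

0.8395


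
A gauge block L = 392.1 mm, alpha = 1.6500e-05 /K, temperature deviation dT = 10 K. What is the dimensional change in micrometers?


dL = L * alpha * dT
= 392.1 * 1.6500e-05 * 10
= 0.0646965 mm
dL_um = 0.0646965 * 1000 = 64.6965 um

64.6965


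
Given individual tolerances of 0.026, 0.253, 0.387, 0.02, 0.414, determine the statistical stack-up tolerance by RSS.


RSS = sqrt(0.026^2 + 0.253^2 + 0.387^2 + 0.02^2 + 0.414^2)
= sqrt(0.38625)
= 0.6215

0.6215


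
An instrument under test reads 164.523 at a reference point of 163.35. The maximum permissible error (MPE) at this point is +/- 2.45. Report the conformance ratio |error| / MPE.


e = indication - reference = 164.523 - 163.35 = 1.1730
|e| = 1.1730
ratio = |e| / MPE = 1.1730 / 2.45
ratio = 0.4788

0.4788


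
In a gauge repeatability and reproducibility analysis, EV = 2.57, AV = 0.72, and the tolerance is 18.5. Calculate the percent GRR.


GRR = sqrt(EV^2 + AV^2) = sqrt(2.57^2 + 0.72^2) = 2.6689511
%GRR = GRR / tol * 100 = 2.6689511 / 18.5 * 100
%GRR = 14.4268

14.4268


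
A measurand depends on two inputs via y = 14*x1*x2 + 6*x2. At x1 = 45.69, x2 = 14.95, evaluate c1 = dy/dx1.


y = 14*x1*x2 + 6*x2
dy/dx1 = 14*x2
Evaluate at x2 = 14.95: c1 = 14 * 14.95
c1 = 209.3000

209.3000


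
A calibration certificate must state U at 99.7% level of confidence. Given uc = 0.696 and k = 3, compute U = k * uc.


U = k * uc
U = 3 * 0.696
U = 2.0880

2.0880


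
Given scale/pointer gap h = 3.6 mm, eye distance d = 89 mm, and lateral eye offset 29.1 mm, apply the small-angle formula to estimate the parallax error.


error = h * offset / d
= 3.6 * 29.1 / 89
= 1.1771

1.1771


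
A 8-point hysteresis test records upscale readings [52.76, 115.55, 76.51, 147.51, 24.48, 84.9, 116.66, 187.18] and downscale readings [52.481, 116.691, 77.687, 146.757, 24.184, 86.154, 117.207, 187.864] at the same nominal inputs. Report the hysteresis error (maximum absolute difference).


|52.76 - 52.481| = 0.2790
|115.55 - 116.691| = 1.1410
|76.51 - 77.687| = 1.1770
|147.51 - 146.757| = 0.7530
|24.48 - 24.184| = 0.2960
|84.9 - 86.154| = 1.2540
|116.66 - 117.207| = 0.5470
|187.18 - 187.864| = 0.6840
hysteresis = max(diffs) = 1.2540

1.2540


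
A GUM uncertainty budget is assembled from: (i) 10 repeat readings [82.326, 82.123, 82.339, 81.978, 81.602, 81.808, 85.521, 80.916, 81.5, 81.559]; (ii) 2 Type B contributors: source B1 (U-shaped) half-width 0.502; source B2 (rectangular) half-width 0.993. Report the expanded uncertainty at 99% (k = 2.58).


mean = (82.326 + 82.123 + 82.339 + 81.978 + 81.602 + 81.808 + 85.521 + 80.916 + 81.5 + 81.559) / 10 = 82.1672
s = sqrt(sum((x - mean)^2)/(n-1)) = 1.2547464
u_A = s / sqrt(n) = 1.2547464 / sqrt(10) = 0.39678565
u_B1 = 0.502 / sqrt(2) = 0.3549676
u_B2 = 0.993 / sqrt(3) = 0.57330882
uc = sqrt(0.39678565^2 + 0.3549676^2 + 0.57330882^2) = 0.78238344
U = k * uc = 2.58 * 0.78238344
U = 2.0185

2.0185


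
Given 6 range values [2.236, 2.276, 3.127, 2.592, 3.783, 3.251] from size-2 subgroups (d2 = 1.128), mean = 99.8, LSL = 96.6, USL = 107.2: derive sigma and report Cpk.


R_bar = (2.236 + 2.276 + 3.127 + 2.592 + 3.783 + 3.251) / 6 = 2.8775
sigma = R_bar / d2 = 2.8775 / 1.128 = 2.5509752
Cp = (USL - LSL)/(6*sigma) = (107.2 - 96.6)/(6*2.5509752) = 0.6925
Cpu = (107.2 - 99.8)/(3*2.5509752) = 0.9670
Cpl = (99.8 - 96.6)/(3*2.5509752) = 0.4181
Cpk = min(Cpu, Cpl) = 0.4181

0.4181


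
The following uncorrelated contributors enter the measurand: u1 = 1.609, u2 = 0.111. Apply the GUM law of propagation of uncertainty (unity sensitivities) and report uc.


uc = sqrt(1.609^2 + 0.111^2)
uc = sqrt(2.601202)
uc = 1.6128

1.6128


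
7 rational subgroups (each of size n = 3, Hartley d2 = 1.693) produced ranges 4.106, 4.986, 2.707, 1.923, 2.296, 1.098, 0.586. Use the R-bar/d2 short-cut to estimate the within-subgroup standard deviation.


R_bar = (4.106 + 4.986 + 2.707 + 1.923 + 2.296 + 1.098 + 0.586) / 7
R_bar = 17.702 / 7 = 2.5288571
sigma_hat = R_bar / d2 = 2.5288571 / 1.693 = 1.4937

1.4937


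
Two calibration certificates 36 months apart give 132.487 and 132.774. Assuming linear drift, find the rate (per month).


rate = (v2 - v1) / months
= (132.774 - 132.487) / 36
= 0.2870 / 36
= 0.0080

0.0080


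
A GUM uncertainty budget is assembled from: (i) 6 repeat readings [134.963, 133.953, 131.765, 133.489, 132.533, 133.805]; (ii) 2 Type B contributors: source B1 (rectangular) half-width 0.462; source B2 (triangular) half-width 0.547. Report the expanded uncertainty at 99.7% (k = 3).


mean = (134.963 + 133.953 + 131.765 + 133.489 + 132.533 + 133.805) / 6 = 133.418
s = sqrt(sum((x - mean)^2)/(n-1)) = 1.1263831
u_A = s / sqrt(n) = 1.1263831 / sqrt(6) = 0.45984397
u_B1 = 0.462 / sqrt(3) = 0.26673582
u_B2 = 0.547 / sqrt(6) = 0.22331181
uc = sqrt(0.45984397^2 + 0.26673582^2 + 0.22331181^2) = 0.5766044
U = k * uc = 3 * 0.5766044
U = 1.7298

1.7298


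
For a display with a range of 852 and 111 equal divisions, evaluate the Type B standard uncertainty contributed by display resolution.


resolution = range / divisions
resolution = 852 / 111 = 7.6756757
u_res = resolution / (2*sqrt(3))
u_res = 7.6756757 / 3.4641016
u_res = 2.2158

2.2158


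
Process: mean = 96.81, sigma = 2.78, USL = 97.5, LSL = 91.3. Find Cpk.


Cpu = (USL - mean) / (3*sigma) = (97.5 - 96.81) / (3*2.78) = 0.0827
Cpl = (mean - LSL) / (3*sigma) = (96.81 - 91.3) / (3*2.78) = 0.6607
Cpk = min(Cpu, Cpl) = 0.0827

0.0827


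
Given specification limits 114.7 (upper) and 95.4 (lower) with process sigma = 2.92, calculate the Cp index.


Cp = (USL - LSL) / (6 * sigma)
= (114.7 - 95.4) / (6 * 2.92)
= 19.3000 / 17.5200
= 1.1016

1.1016


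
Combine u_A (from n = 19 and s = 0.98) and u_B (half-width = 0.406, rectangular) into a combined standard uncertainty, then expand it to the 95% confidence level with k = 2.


u_A = s / sqrt(n) = 0.98 / sqrt(19) = 0.22482742
u_B = half_width / sqrt(3) = 0.406 / sqrt(3) = 0.23440421
uc = sqrt(u_A^2 + u_B^2) = sqrt(0.22482742^2 + 0.23440421^2) = 0.3247964
U = k * uc = 2 * 0.3247964
U = 0.6496

0.6496


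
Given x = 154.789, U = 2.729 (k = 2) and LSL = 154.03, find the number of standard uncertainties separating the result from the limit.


u = U / k = 2.729 / 2 = 1.3645
margin = |LSL - x| = |154.03 - 154.789| = 0.759
z = margin / u = 0.759 / 1.3645
z = 0.5562

0.5562


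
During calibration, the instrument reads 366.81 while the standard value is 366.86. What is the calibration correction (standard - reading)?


Correction = standard - reading
= 366.86 - 366.81
= 0.0500

0.0500


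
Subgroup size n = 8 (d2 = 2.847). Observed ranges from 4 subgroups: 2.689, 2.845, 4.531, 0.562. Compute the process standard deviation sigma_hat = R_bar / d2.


R_bar = (2.689 + 2.845 + 4.531 + 0.562) / 4
R_bar = 10.627 / 4 = 2.65675
sigma_hat = R_bar / d2 = 2.65675 / 2.847 = 0.9332

0.9332


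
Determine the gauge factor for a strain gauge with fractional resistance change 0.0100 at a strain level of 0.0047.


GF = (dR/R) / epsilon
= 0.0100 / 0.0047
= 2.1277

2.1277


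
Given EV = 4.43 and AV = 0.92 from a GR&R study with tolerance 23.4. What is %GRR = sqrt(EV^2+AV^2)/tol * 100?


GRR = sqrt(EV^2 + AV^2) = sqrt(4.43^2 + 0.92^2) = 4.5245221
%GRR = GRR / tol * 100 = 4.5245221 / 23.4 * 100
%GRR = 19.3356

19.3356


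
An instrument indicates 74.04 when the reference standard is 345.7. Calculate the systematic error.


Systematic error = measured - true
= 74.04 - 345.7
= -271.6600

-271.6600


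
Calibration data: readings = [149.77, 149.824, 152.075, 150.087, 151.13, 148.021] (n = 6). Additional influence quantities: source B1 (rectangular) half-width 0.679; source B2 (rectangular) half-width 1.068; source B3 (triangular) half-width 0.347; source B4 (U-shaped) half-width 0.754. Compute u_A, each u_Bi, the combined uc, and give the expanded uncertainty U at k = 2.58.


mean = (149.77 + 149.824 + 152.075 + 150.087 + 151.13 + 148.021) / 6 = 150.1511667
s = sqrt(sum((x - mean)^2)/(n-1)) = 1.3750129
u_A = s / sqrt(n) = 1.3750129 / sqrt(6) = 0.56134667
u_B1 = 0.679 / sqrt(3) = 0.39202083
u_B2 = 1.068 / sqrt(3) = 0.61661009
u_B3 = 0.347 / sqrt(6) = 0.14166216
u_B4 = 0.754 / sqrt(2) = 0.53315851
uc = sqrt(0.56134667^2 + 0.39202083^2 + 0.61661009^2 + 0.14166216^2 + 0.53315851^2) = 1.0739295
U = k * uc = 2.58 * 1.0739295
U = 2.7707

2.7707


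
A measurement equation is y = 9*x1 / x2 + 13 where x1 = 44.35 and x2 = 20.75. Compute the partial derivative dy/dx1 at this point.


y = 9*x1 / x2 + 13
dy/dx1 = 9/x2
Evaluate at x2 = 20.75: c1 = 9 / 20.75
c1 = 0.4337

0.4337


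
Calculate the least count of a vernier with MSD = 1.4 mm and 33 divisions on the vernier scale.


LC = MSD / n_div
= 1.4 / 33
= 0.0424

0.0424


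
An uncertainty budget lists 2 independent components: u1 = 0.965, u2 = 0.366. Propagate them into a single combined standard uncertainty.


uc = sqrt(0.965^2 + 0.366^2)
uc = sqrt(1.065181)
uc = 1.0321

1.0321


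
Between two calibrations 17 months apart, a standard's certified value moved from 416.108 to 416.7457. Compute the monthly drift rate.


rate = (v2 - v1) / months
= (416.7457 - 416.108) / 17
= 0.6377 / 17
= 0.0375

0.0375


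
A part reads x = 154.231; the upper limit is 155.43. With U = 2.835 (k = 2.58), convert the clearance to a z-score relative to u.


u = U / k = 2.835 / 2.58 = 1.0988372
margin = |USL - x| = |155.43 - 154.231| = 1.199
z = margin / u = 1.199 / 1.0988372
z = 1.0912

1.0912


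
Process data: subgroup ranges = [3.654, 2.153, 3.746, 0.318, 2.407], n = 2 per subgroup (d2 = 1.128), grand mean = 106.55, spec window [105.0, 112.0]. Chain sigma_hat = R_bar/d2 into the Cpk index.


R_bar = (3.654 + 2.153 + 3.746 + 0.318 + 2.407) / 5 = 2.4556
sigma = R_bar / d2 = 2.4556 / 1.128 = 2.1769504
Cp = (USL - LSL)/(6*sigma) = (112.0 - 105.0)/(6*2.1769504) = 0.5359
Cpu = (112.0 - 106.55)/(3*2.1769504) = 0.8345
Cpl = (106.55 - 105.0)/(3*2.1769504) = 0.2373
Cpk = min(Cpu, Cpl) = 0.2373

0.2373


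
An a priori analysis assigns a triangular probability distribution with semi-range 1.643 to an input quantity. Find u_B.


u_B = half_width / sqrt(6)
u_B = 1.643 / 2.4494897
u_B = 0.6708

0.6708


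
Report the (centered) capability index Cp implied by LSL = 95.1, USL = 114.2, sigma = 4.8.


Cp = (USL - LSL) / (6 * sigma)
= (114.2 - 95.1) / (6 * 4.8)
= 19.1000 / 28.8000
= 0.6632

0.6632


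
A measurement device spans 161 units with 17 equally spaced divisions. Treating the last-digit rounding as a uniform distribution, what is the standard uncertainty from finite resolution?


resolution = range / divisions
resolution = 161 / 17 = 9.4705882
u_res = resolution / (2*sqrt(3))
u_res = 9.4705882 / 3.4641016
u_res = 2.7339

2.7339


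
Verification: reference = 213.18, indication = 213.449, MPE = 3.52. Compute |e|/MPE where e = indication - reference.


e = indication - reference = 213.449 - 213.18 = 0.2690
|e| = 0.2690
ratio = |e| / MPE = 0.2690 / 3.52
ratio = 0.0764

0.0764


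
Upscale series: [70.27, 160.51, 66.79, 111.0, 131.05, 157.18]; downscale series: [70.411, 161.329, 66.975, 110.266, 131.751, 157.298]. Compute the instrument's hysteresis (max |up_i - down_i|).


|70.27 - 70.411| = 0.1410
|160.51 - 161.329| = 0.8190
|66.79 - 66.975| = 0.1850
|111.0 - 110.266| = 0.7340
|131.05 - 131.751| = 0.7010
|157.18 - 157.298| = 0.1180
hysteresis = max(diffs) = 0.8190

0.8190


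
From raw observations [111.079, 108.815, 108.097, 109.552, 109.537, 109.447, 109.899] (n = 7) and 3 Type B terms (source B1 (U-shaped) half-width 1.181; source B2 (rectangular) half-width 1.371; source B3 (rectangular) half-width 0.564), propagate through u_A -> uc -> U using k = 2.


mean = (111.079 + 108.815 + 108.097 + 109.552 + 109.537 + 109.447 + 109.899) / 7 = 109.4894286
s = sqrt(sum((x - mean)^2)/(n-1)) = 0.92160871
u_A = s / sqrt(n) = 0.92160871 / sqrt(7) = 0.34833535
u_B1 = 1.181 / sqrt(2) = 0.83509311
u_B2 = 1.371 / sqrt(3) = 0.79154722
u_B3 = 0.564 / sqrt(3) = 0.32562555
uc = sqrt(0.34833535^2 + 0.83509311^2 + 0.79154722^2 + 0.32562555^2) = 1.2455107
U = k * uc = 2 * 1.2455107
U = 2.4910

2.4910


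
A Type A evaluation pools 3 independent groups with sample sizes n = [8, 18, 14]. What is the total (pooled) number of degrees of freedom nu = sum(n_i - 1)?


nu = sum_i (n_i - 1)
nu = ((8 - 1) + (18 - 1) + (14 - 1))
nu = 7 + 17 + 13
nu = 37

37


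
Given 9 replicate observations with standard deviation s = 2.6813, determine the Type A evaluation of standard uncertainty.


u_A = s / sqrt(n)
u_A = 2.6813 / sqrt(9)
u_A = 2.6813 / 3
u_A = 0.8938

0.8938


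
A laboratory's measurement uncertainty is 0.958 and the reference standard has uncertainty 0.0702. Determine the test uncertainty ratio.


TUR = u_lab / u_ref
= 0.958 / 0.0702
= 13.6467

13.6467


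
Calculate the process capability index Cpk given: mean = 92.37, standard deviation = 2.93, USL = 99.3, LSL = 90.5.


Cpu = (USL - mean) / (3*sigma) = (99.3 - 92.37) / (3*2.93) = 0.7884
Cpl = (mean - LSL) / (3*sigma) = (92.37 - 90.5) / (3*2.93) = 0.2127
Cpk = min(Cpu, Cpl) = 0.2127

0.2127


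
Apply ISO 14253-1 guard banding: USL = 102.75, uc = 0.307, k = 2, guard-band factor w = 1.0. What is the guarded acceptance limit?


U = k * uc = 2 * 0.307 = 0.614
guard band g = w * U = 1.0 * 0.614 = 0.614
AL = USL - g = 102.75 - 0.614
AL = 102.1360

102.1360


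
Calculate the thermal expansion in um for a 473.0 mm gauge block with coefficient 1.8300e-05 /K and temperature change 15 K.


dL = L * alpha * dT
= 473.0 * 1.8300e-05 * 15
= 0.1298385 mm
dL_um = 0.1298385 * 1000 = 129.8385 um

129.8385


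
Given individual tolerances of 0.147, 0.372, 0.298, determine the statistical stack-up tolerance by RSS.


RSS = sqrt(0.147^2 + 0.372^2 + 0.298^2)
= sqrt(0.248797)
= 0.4988

0.4988


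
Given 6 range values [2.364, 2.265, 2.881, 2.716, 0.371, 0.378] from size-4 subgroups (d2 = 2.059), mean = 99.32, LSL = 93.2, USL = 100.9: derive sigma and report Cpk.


R_bar = (2.364 + 2.265 + 2.881 + 2.716 + 0.371 + 0.378) / 6 = 1.8291667
sigma = R_bar / d2 = 1.8291667 / 2.059 = 0.88837625
Cp = (USL - LSL)/(6*sigma) = (100.9 - 93.2)/(6*0.88837625) = 1.4446
Cpu = (100.9 - 99.32)/(3*0.88837625) = 0.5928
Cpl = (99.32 - 93.2)/(3*0.88837625) = 2.2963
Cpk = min(Cpu, Cpl) = 0.5928

0.5928


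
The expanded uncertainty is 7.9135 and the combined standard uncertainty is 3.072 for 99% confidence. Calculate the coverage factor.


k = U / uc
k = 7.9135 / 3.072
k = 2.576

2.576


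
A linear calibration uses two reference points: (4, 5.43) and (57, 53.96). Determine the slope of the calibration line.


slope = (y2 - y1) / (x2 - x1)
= (53.96 - 5.43) / (57 - 4)
= 48.5300 / 53
= 0.9157

0.9157


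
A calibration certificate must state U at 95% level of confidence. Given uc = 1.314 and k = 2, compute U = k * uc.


U = k * uc
U = 2 * 1.314
U = 2.6280

2.6280


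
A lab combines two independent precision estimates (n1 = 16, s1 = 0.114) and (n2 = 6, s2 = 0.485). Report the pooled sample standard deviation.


s_p = sqrt(((n1-1)*s1^2 + (n2-1)*s2^2) / (n1+n2-2))
numerator = (16-1)*0.114^2 + (6-1)*0.485^2 = 0.19494 + 1.176125 = 1.371065
denominator = 16 + 6 - 2 = 20
s_p^2 = 1.371065 / 20 = 0.06855325
s_p = sqrt(0.06855325) = 0.2618

0.2618


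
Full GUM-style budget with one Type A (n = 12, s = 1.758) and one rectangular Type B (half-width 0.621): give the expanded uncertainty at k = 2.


u_A = s / sqrt(n) = 1.758 / sqrt(12) = 0.50749089
u_B = half_width / sqrt(3) = 0.621 / sqrt(3) = 0.35853452
uc = sqrt(u_A^2 + u_B^2) = sqrt(0.50749089^2 + 0.35853452^2) = 0.62136463
U = k * uc = 2 * 0.62136463
U = 1.2427

1.2427


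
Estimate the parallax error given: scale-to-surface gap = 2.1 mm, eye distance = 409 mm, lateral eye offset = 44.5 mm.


error = h * offset / d
= 2.1 * 44.5 / 409
= 0.2285

0.2285


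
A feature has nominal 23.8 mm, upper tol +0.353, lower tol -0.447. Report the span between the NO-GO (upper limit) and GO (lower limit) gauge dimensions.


GO = nominal - lower_tol (smallest hole = maximum material condition)
GO = 23.8 - 0.447 = 23.353
NO-GO = nominal + upper_tol (largest hole = least material condition)
NO-GO = 23.8 + 0.353 = 24.153
spread = NO-GO - GO = 24.153 - 23.353 = 0.8000

0.8000


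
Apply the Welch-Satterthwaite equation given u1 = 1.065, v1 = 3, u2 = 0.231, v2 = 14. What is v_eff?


uc = sqrt(u1^2 + u2^2) = sqrt(1.065^2 + 0.231^2) = 1.0897642
v_eff = uc^4 / (u1^4/v1 + u2^4/v2)
= 1.0897642^4 / (1.065^4/3 + 0.231^4/14)
= 1.4103605 / 0.4290255
v_eff = 3.2874

3.2874


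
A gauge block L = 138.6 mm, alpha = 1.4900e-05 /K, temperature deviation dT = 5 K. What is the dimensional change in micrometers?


dL = L * alpha * dT
= 138.6 * 1.4900e-05 * 5
= 0.0103257 mm
dL_um = 0.0103257 * 1000 = 10.3257 um

10.3257


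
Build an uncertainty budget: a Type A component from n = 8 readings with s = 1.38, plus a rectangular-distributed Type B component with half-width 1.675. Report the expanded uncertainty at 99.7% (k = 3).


u_A = s / sqrt(n) = 1.38 / sqrt(8) = 0.48790368
u_B = half_width / sqrt(3) = 1.675 / sqrt(3) = 0.9670617
uc = sqrt(u_A^2 + u_B^2) = sqrt(0.48790368^2 + 0.9670617^2) = 1.0831705
U = k * uc = 3 * 1.0831705
U = 3.2495

3.2495


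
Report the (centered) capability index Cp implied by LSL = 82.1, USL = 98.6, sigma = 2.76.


Cp = (USL - LSL) / (6 * sigma)
= (98.6 - 82.1) / (6 * 2.76)
= 16.5000 / 16.5600
= 0.9964

0.9964


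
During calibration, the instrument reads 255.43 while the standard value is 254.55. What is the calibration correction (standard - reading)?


Correction = standard - reading
= 254.55 - 255.43
= -0.8800

-0.8800


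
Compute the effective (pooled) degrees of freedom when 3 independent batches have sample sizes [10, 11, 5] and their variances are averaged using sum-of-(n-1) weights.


nu = sum_i (n_i - 1)
nu = ((10 - 1) + (11 - 1) + (5 - 1))
nu = 9 + 10 + 4
nu = 23

23


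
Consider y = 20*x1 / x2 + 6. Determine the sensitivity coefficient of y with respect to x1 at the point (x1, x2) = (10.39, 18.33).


y = 20*x1 / x2 + 6
dy/dx1 = 20/x2
Evaluate at x2 = 18.33: c1 = 20 / 18.33
c1 = 1.0911

1.0911


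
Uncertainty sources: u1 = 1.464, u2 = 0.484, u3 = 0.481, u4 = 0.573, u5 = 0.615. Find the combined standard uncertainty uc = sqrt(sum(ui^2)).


uc = sqrt(1.464^2 + 0.484^2 + 0.481^2 + 0.573^2 + 0.615^2)
uc = sqrt(3.315467)
uc = 1.8208

1.8208


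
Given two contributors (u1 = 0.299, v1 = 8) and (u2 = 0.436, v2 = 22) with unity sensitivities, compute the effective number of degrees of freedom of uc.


uc = sqrt(u1^2 + u2^2) = sqrt(0.299^2 + 0.436^2) = 0.52867476
v_eff = uc^4 / (u1^4/v1 + u2^4/v2)
= 0.52867476^4 / (0.299^4/8 + 0.436^4/22)
= 0.078118574 / 0.002641635
v_eff = 29.5721

29.5721


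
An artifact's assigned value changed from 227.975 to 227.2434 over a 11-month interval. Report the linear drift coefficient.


rate = (v2 - v1) / months
= (227.2434 - 227.975) / 11
= -0.7316 / 11
= -0.0665

-0.0665


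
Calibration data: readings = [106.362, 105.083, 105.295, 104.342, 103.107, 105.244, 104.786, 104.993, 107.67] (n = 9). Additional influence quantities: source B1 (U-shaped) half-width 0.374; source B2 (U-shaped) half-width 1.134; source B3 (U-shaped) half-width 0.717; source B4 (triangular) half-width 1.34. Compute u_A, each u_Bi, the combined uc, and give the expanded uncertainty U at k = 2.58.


mean = (106.362 + 105.083 + 105.295 + 104.342 + 103.107 + 105.244 + 104.786 + 104.993 + 107.67) / 9 = 105.2091111
s = sqrt(sum((x - mean)^2)/(n-1)) = 1.2652127
u_A = s / sqrt(n) = 1.2652127 / sqrt(9) = 0.42173757
u_B1 = 0.374 / sqrt(2) = 0.26445794
u_B2 = 1.134 / sqrt(2) = 0.80185909
u_B3 = 0.717 / sqrt(2) = 0.50699556
u_B4 = 1.34 / sqrt(6) = 0.54705271
uc = sqrt(0.42173757^2 + 0.26445794^2 + 0.80185909^2 + 0.50699556^2 + 0.54705271^2) = 1.2029504
U = k * uc = 2.58 * 1.2029504
U = 3.1036

3.1036


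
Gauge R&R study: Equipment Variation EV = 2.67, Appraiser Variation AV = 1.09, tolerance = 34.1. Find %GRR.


GRR = sqrt(EV^2 + AV^2) = sqrt(2.67^2 + 1.09^2) = 2.8839209
%GRR = GRR / tol * 100 = 2.8839209 / 34.1 * 100
%GRR = 8.4572

8.4572


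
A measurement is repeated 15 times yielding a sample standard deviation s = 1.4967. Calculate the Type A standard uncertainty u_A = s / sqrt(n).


u_A = s / sqrt(n)
u_A = 1.4967 / sqrt(15)
u_A = 1.4967 / 3.8729833
u_A = 0.3864

0.3864


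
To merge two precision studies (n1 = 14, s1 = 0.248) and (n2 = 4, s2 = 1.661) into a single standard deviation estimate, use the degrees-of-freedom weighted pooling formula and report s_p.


s_p = sqrt(((n1-1)*s1^2 + (n2-1)*s2^2) / (n1+n2-2))
numerator = (14-1)*0.248^2 + (4-1)*1.661^2 = 0.799552 + 8.276763 = 9.076315
denominator = 14 + 4 - 2 = 16
s_p^2 = 9.076315 / 16 = 0.56726969
s_p = sqrt(0.56726969) = 0.7532

0.7532


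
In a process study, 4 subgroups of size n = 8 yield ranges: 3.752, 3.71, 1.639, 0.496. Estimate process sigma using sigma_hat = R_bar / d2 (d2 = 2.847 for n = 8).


R_bar = (3.752 + 3.71 + 1.639 + 0.496) / 4
R_bar = 9.597 / 4 = 2.39925
sigma_hat = R_bar / d2 = 2.39925 / 2.847 = 0.8427

0.8427


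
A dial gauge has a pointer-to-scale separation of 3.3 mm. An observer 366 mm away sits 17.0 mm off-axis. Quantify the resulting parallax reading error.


error = h * offset / d
= 3.3 * 17.0 / 366
= 0.1533

0.1533


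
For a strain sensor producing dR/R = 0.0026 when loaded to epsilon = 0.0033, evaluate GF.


GF = (dR/R) / epsilon
= 0.0026 / 0.0033
= 0.7879

0.7879


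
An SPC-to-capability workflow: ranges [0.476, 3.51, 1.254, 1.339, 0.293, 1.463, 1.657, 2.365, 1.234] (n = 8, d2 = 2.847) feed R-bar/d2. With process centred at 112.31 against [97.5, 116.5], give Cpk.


R_bar = (0.476 + 3.51 + 1.254 + 1.339 + 0.293 + 1.463 + 1.657 + 2.365 + 1.234) / 9 = 1.5101111
sigma = R_bar / d2 = 1.5101111 / 2.847 = 0.53042188
Cp = (USL - LSL)/(6*sigma) = (116.5 - 97.5)/(6*0.53042188) = 5.9701
Cpu = (116.5 - 112.31)/(3*0.53042188) = 2.6331
Cpl = (112.31 - 97.5)/(3*0.53042188) = 9.3071
Cpk = min(Cpu, Cpl) = 2.6331

2.6331


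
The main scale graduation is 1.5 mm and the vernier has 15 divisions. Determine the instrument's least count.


LC = MSD / n_div
= 1.5 / 15
= 0.1000

0.1000


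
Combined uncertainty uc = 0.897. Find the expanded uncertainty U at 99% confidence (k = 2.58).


U = k * uc
U = 2.58 * 0.897
U = 2.3143

2.3143


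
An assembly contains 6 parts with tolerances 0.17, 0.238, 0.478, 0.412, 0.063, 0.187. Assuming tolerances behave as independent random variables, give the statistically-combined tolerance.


RSS = sqrt(0.17^2 + 0.238^2 + 0.478^2 + 0.412^2 + 0.063^2 + 0.187^2)
= sqrt(0.52271)
= 0.7230

0.7230


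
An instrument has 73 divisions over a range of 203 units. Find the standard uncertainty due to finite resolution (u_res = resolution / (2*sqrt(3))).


resolution = range / divisions
resolution = 203 / 73 = 2.7808219
u_res = resolution / (2*sqrt(3))
u_res = 2.7808219 / 3.4641016
u_res = 0.8028

0.8028


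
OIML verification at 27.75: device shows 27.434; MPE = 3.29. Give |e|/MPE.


e = indication - reference = 27.434 - 27.75 = -0.3160
|e| = 0.3160
ratio = |e| / MPE = 0.3160 / 3.29
ratio = 0.0960

0.0960


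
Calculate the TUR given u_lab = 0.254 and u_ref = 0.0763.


TUR = u_lab / u_ref
= 0.254 / 0.0763
= 3.3290

3.3290


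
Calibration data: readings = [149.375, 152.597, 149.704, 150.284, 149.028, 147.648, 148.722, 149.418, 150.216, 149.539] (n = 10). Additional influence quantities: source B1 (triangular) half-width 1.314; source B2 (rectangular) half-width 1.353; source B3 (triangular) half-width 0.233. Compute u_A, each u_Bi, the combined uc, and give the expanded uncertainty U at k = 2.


mean = (149.375 + 152.597 + 149.704 + 150.284 + 149.028 + 147.648 + 148.722 + 149.418 + 150.216 + 149.539) / 10 = 149.6531
s = sqrt(sum((x - mean)^2)/(n-1)) = 1.2826961
u_A = s / sqrt(n) = 1.2826961 / sqrt(10) = 0.40562412
u_B1 = 1.314 / sqrt(6) = 0.53643825
u_B2 = 1.353 / sqrt(3) = 0.78115491
u_B3 = 0.233 / sqrt(6) = 0.095121852
uc = sqrt(0.40562412^2 + 0.53643825^2 + 0.78115491^2 + 0.095121852^2) = 1.0351561
U = k * uc = 2 * 1.0351561
U = 2.0703

2.0703


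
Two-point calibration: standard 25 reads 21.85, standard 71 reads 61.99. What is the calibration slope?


slope = (y2 - y1) / (x2 - x1)
= (61.99 - 21.85) / (71 - 25)
= 40.1400 / 46
= 0.8726

0.8726


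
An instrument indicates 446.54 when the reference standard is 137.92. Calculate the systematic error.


Systematic error = measured - true
= 446.54 - 137.92
= 308.6200

308.6200


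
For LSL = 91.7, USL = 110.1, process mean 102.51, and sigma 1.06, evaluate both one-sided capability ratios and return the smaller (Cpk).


Cpu = (USL - mean) / (3*sigma) = (110.1 - 102.51) / (3*1.06) = 2.3868
Cpl = (mean - LSL) / (3*sigma) = (102.51 - 91.7) / (3*1.06) = 3.3994
Cpk = min(Cpu, Cpl) = 2.3868

2.3868


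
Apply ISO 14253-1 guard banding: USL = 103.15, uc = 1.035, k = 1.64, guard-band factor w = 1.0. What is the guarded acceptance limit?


U = k * uc = 1.64 * 1.035 = 1.6974
guard band g = w * U = 1.0 * 1.6974 = 1.6974
AL = USL - g = 103.15 - 1.6974
AL = 101.4526

101.4526


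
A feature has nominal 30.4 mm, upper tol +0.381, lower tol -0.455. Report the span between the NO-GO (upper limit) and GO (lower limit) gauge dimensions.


GO = nominal - lower_tol (smallest hole = maximum material condition)
GO = 30.4 - 0.455 = 29.945
NO-GO = nominal + upper_tol (largest hole = least material condition)
NO-GO = 30.4 + 0.381 = 30.781
spread = NO-GO - GO = 30.781 - 29.945 = 0.8360

0.8360


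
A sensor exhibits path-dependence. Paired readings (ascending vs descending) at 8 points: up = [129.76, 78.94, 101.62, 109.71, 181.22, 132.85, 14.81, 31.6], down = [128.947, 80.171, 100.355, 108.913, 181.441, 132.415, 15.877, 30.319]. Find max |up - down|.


|129.76 - 128.947| = 0.8130
|78.94 - 80.171| = 1.2310
|101.62 - 100.355| = 1.2650
|109.71 - 108.913| = 0.7970
|181.22 - 181.441| = 0.2210
|132.85 - 132.415| = 0.4350
|14.81 - 15.877| = 1.0670
|31.6 - 30.319| = 1.2810
hysteresis = max(diffs) = 1.2810

1.2810


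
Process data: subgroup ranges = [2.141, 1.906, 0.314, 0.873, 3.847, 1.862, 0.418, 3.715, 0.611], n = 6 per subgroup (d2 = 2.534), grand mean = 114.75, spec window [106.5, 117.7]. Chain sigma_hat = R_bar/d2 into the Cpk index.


R_bar = (2.141 + 1.906 + 0.314 + 0.873 + 3.847 + 1.862 + 0.418 + 3.715 + 0.611) / 9 = 1.743
sigma = R_bar / d2 = 1.743 / 2.534 = 0.6878453
Cp = (USL - LSL)/(6*sigma) = (117.7 - 106.5)/(6*0.6878453) = 2.7138
Cpu = (117.7 - 114.75)/(3*0.6878453) = 1.4296
Cpl = (114.75 - 106.5)/(3*0.6878453) = 3.9980
Cpk = min(Cpu, Cpl) = 1.4296

1.4296


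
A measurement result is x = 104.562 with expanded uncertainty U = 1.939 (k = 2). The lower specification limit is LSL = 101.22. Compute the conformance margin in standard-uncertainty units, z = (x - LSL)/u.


u = U / k = 1.939 / 2 = 0.9695
margin = |LSL - x| = |101.22 - 104.562| = 3.342
z = margin / u = 3.342 / 0.9695
z = 3.4471

3.4471


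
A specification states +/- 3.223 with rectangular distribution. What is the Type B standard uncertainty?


u_B = half_width / sqrt(3)
u_B = 3.223 / 1.7320508
u_B = 1.8608

1.8608


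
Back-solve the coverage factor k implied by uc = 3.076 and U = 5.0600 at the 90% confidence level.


k = U / uc
k = 5.0600 / 3.076
k = 1.645

1.645


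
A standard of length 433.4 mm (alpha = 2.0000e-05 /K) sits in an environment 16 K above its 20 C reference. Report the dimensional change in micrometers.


dL = L * alpha * dT
= 433.4 * 2.0000e-05 * 16
= 0.1386880 mm
dL_um = 0.1386880 * 1000 = 138.6880 um

138.6880


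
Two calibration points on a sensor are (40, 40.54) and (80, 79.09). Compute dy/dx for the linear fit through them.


slope = (y2 - y1) / (x2 - x1)
= (79.09 - 40.54) / (80 - 40)
= 38.5500 / 40
= 0.9638

0.9638


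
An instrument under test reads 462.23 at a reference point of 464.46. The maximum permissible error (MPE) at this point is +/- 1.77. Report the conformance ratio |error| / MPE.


e = indication - reference = 462.23 - 464.46 = -2.2300
|e| = 2.2300
ratio = |e| / MPE = 2.2300 / 1.77
ratio = 1.2599

1.2599


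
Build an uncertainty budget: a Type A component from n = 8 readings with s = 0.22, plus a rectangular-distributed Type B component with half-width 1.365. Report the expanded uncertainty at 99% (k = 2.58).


u_A = s / sqrt(n) = 0.22 / sqrt(8) = 0.077781746
u_B = half_width / sqrt(3) = 1.365 / sqrt(3) = 0.78808312
uc = sqrt(u_A^2 + u_B^2) = sqrt(0.077781746^2 + 0.78808312^2) = 0.79191225
U = k * uc = 2.58 * 0.79191225
U = 2.0431

2.0431


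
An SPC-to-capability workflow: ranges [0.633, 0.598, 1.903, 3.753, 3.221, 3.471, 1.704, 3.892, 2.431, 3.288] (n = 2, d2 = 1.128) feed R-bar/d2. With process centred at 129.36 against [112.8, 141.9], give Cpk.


R_bar = (0.633 + 0.598 + 1.903 + 3.753 + 3.221 + 3.471 + 1.704 + 3.892 + 2.431 + 3.288) / 10 = 2.4894
sigma = R_bar / d2 = 2.4894 / 1.128 = 2.2069149
Cp = (USL - LSL)/(6*sigma) = (141.9 - 112.8)/(6*2.2069149) = 2.1976
Cpu = (141.9 - 129.36)/(3*2.2069149) = 1.8940
Cpl = (129.36 - 112.8)/(3*2.2069149) = 2.5012
Cpk = min(Cpu, Cpl) = 1.8940

1.8940


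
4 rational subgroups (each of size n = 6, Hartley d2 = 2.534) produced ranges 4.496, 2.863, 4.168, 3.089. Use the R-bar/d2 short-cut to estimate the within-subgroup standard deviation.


R_bar = (4.496 + 2.863 + 4.168 + 3.089) / 4
R_bar = 14.616 / 4 = 3.654
sigma_hat = R_bar / d2 = 3.654 / 2.534 = 1.4420

1.4420


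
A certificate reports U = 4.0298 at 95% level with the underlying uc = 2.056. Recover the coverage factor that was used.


k = U / uc
k = 4.0298 / 2.056
k = 1.96

1.96


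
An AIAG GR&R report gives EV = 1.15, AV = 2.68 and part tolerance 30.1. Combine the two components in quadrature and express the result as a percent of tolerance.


GRR = sqrt(EV^2 + AV^2) = sqrt(1.15^2 + 2.68^2) = 2.9163162
%GRR = GRR / tol * 100 = 2.9163162 / 30.1 * 100
%GRR = 9.6888

9.6888


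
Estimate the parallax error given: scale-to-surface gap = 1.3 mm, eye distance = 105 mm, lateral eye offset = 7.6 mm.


error = h * offset / d
= 1.3 * 7.6 / 105
= 0.0941

0.0941


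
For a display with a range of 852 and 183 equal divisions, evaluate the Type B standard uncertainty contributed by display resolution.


resolution = range / divisions
resolution = 852 / 183 = 4.6557377
u_res = resolution / (2*sqrt(3))
u_res = 4.6557377 / 3.4641016
u_res = 1.3440

1.3440


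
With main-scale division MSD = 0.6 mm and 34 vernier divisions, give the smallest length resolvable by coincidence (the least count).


LC = MSD / n_div
= 0.6 / 34
= 0.0176

0.0176


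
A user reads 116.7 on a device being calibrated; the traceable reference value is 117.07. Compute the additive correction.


Correction = standard - reading
= 117.07 - 116.7
= 0.3700

0.3700
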